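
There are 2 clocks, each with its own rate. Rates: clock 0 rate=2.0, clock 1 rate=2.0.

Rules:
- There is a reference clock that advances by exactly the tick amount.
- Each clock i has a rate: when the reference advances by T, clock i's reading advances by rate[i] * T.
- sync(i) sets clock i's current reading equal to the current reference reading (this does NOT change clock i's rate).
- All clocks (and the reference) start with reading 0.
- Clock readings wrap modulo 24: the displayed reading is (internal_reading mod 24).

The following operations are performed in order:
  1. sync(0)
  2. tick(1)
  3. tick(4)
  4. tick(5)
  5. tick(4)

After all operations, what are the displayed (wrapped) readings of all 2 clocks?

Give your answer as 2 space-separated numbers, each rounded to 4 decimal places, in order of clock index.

After op 1 sync(0): ref=0.0000 raw=[0.0000 0.0000]
After op 2 tick(1): ref=1.0000 raw=[2.0000 2.0000]
After op 3 tick(4): ref=5.0000 raw=[10.0000 10.0000]
After op 4 tick(5): ref=10.0000 raw=[20.0000 20.0000]
After op 5 tick(4): ref=14.0000 raw=[28.0000 28.0000]
Wrap final raw readings (mod 24): 28.0000 mod 24 = 4.0000; 28.0000 mod 24 = 4.0000

Answer: 4.0000 4.0000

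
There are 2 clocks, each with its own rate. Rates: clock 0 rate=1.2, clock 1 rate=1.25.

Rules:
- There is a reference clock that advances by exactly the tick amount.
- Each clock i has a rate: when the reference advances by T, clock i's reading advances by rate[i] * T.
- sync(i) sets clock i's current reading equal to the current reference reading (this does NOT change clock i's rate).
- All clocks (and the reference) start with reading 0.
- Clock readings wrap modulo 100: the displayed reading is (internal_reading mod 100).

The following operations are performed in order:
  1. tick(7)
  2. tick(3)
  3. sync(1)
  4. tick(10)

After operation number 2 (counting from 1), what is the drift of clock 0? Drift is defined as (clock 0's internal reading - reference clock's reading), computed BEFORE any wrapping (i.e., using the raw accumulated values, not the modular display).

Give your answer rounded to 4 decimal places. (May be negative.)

After op 1 tick(7): ref=7.0000 raw=[8.4000 8.7500]
After op 2 tick(3): ref=10.0000 raw=[12.0000 12.5000]
Drift of clock 0 after op 2: 12.0000 - 10.0000 = 2.0000

Answer: 2.0000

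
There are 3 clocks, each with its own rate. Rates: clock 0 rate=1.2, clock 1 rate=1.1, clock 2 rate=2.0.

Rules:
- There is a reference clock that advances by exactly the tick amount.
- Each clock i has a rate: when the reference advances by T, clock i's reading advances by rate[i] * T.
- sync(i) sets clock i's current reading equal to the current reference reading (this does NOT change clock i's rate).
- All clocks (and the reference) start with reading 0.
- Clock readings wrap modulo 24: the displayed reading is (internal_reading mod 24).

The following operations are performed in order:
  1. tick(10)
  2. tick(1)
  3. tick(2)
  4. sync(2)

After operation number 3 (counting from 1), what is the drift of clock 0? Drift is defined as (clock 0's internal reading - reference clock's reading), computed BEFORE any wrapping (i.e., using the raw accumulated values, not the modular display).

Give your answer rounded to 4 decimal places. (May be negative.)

After op 1 tick(10): ref=10.0000 raw=[12.0000 11.0000 20.0000]
After op 2 tick(1): ref=11.0000 raw=[13.2000 12.1000 22.0000]
After op 3 tick(2): ref=13.0000 raw=[15.6000 14.3000 26.0000]
Drift of clock 0 after op 3: 15.6000 - 13.0000 = 2.6000

Answer: 2.6000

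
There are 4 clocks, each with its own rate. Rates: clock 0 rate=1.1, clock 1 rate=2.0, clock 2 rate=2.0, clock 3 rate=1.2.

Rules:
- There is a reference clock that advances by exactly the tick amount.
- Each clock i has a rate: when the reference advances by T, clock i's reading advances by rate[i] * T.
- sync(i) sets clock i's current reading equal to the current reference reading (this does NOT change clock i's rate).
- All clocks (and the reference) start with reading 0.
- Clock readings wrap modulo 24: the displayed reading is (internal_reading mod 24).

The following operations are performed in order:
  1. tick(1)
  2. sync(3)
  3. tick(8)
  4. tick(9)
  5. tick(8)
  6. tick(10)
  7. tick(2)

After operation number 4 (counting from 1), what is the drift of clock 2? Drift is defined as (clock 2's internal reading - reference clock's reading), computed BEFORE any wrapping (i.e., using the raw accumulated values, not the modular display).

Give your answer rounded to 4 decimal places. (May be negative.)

After op 1 tick(1): ref=1.0000 raw=[1.1000 2.0000 2.0000 1.2000]
After op 2 sync(3): ref=1.0000 raw=[1.1000 2.0000 2.0000 1.0000]
After op 3 tick(8): ref=9.0000 raw=[9.9000 18.0000 18.0000 10.6000]
After op 4 tick(9): ref=18.0000 raw=[19.8000 36.0000 36.0000 21.4000]
Drift of clock 2 after op 4: 36.0000 - 18.0000 = 18.0000

Answer: 18.0000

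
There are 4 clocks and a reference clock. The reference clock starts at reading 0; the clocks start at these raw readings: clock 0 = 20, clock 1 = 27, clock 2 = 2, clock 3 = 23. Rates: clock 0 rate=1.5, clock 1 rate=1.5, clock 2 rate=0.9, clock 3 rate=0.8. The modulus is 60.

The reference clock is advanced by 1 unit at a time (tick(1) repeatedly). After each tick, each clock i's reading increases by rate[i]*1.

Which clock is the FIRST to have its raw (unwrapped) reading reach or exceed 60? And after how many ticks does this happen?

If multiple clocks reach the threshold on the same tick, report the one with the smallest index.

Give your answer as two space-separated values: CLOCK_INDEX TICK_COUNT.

Answer: 1 22

Derivation:
clock 0: start=20, rate=1.5, needs 60-20 = 40; ticks = ceil(40/1.5) = ceil(26.6667) = 27; reading at tick 27 = 20 + 1.5*27 = 60.5000
clock 1: start=27, rate=1.5, needs 60-27 = 33; ticks = ceil(33/1.5) = ceil(22.0000) = 22; reading at tick 22 = 27 + 1.5*22 = 60.0000
clock 2: start=2, rate=0.9, needs 60-2 = 58; ticks = ceil(58/0.9) = ceil(64.4444) = 65; reading at tick 65 = 2 + 0.9*65 = 60.5000
clock 3: start=23, rate=0.8, needs 60-23 = 37; ticks = ceil(37/0.8) = ceil(46.2500) = 47; reading at tick 47 = 23 + 0.8*47 = 60.6000
Minimum tick count = 22; winners = [1]; smallest index = 1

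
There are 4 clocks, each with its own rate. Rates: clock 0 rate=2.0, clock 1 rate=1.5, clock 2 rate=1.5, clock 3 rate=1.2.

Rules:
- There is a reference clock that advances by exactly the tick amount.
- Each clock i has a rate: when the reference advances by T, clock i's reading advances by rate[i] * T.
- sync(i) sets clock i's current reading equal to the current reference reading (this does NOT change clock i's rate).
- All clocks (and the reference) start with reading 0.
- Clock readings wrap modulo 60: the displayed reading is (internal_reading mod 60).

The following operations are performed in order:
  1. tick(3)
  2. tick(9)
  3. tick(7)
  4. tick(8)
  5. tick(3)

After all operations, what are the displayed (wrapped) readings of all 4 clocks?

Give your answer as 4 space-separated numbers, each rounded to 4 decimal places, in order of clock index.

Answer: 0.0000 45.0000 45.0000 36.0000

Derivation:
After op 1 tick(3): ref=3.0000 raw=[6.0000 4.5000 4.5000 3.6000]
After op 2 tick(9): ref=12.0000 raw=[24.0000 18.0000 18.0000 14.4000]
After op 3 tick(7): ref=19.0000 raw=[38.0000 28.5000 28.5000 22.8000]
After op 4 tick(8): ref=27.0000 raw=[54.0000 40.5000 40.5000 32.4000]
After op 5 tick(3): ref=30.0000 raw=[60.0000 45.0000 45.0000 36.0000]
Wrap final raw readings (mod 60): 60.0000 mod 60 = 0.0000; 45.0000 mod 60 = 45.0000; 45.0000 mod 60 = 45.0000; 36.0000 mod 60 = 36.0000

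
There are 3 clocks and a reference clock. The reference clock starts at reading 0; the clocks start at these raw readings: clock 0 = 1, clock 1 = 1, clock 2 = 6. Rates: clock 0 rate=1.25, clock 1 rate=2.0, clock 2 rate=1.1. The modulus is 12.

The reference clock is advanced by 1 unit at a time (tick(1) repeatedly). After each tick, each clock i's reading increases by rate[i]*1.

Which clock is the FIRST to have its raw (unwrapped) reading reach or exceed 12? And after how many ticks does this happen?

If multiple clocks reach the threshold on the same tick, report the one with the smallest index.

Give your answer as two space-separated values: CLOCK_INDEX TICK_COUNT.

clock 0: start=1, rate=1.25, needs 12-1 = 11; ticks = ceil(11/1.25) = ceil(8.8000) = 9; reading at tick 9 = 1 + 1.25*9 = 12.2500
clock 1: start=1, rate=2.0, needs 12-1 = 11; ticks = ceil(11/2.0) = ceil(5.5000) = 6; reading at tick 6 = 1 + 2.0*6 = 13.0000
clock 2: start=6, rate=1.1, needs 12-6 = 6; ticks = ceil(6/1.1) = ceil(5.4545) = 6; reading at tick 6 = 6 + 1.1*6 = 12.6000
Minimum tick count = 6; winners = [1, 2]; smallest index = 1

Answer: 1 6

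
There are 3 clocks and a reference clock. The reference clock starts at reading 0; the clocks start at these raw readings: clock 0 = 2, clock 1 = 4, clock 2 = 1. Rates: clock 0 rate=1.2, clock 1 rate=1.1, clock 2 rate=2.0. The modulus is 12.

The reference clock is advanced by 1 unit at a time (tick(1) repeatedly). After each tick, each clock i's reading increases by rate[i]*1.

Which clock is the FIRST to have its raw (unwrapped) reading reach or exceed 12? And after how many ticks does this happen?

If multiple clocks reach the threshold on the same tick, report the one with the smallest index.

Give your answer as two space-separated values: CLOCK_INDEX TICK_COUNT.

Answer: 2 6

Derivation:
clock 0: start=2, rate=1.2, needs 12-2 = 10; ticks = ceil(10/1.2) = ceil(8.3333) = 9; reading at tick 9 = 2 + 1.2*9 = 12.8000
clock 1: start=4, rate=1.1, needs 12-4 = 8; ticks = ceil(8/1.1) = ceil(7.2727) = 8; reading at tick 8 = 4 + 1.1*8 = 12.8000
clock 2: start=1, rate=2.0, needs 12-1 = 11; ticks = ceil(11/2.0) = ceil(5.5000) = 6; reading at tick 6 = 1 + 2.0*6 = 13.0000
Minimum tick count = 6; winners = [2]; smallest index = 2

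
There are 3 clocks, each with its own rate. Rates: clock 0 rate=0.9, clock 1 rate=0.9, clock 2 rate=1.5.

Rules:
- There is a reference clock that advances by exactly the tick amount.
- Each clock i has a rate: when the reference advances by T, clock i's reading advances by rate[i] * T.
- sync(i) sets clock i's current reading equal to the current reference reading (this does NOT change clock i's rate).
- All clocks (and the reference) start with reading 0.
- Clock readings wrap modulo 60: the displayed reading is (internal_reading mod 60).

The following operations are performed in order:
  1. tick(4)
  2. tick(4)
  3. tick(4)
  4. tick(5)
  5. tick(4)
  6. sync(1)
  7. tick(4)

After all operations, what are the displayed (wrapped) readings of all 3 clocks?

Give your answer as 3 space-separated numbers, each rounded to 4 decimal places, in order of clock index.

After op 1 tick(4): ref=4.0000 raw=[3.6000 3.6000 6.0000]
After op 2 tick(4): ref=8.0000 raw=[7.2000 7.2000 12.0000]
After op 3 tick(4): ref=12.0000 raw=[10.8000 10.8000 18.0000]
After op 4 tick(5): ref=17.0000 raw=[15.3000 15.3000 25.5000]
After op 5 tick(4): ref=21.0000 raw=[18.9000 18.9000 31.5000]
After op 6 sync(1): ref=21.0000 raw=[18.9000 21.0000 31.5000]
After op 7 tick(4): ref=25.0000 raw=[22.5000 24.6000 37.5000]
Wrap final raw readings (mod 60): 22.5000 mod 60 = 22.5000; 24.6000 mod 60 = 24.6000; 37.5000 mod 60 = 37.5000

Answer: 22.5000 24.6000 37.5000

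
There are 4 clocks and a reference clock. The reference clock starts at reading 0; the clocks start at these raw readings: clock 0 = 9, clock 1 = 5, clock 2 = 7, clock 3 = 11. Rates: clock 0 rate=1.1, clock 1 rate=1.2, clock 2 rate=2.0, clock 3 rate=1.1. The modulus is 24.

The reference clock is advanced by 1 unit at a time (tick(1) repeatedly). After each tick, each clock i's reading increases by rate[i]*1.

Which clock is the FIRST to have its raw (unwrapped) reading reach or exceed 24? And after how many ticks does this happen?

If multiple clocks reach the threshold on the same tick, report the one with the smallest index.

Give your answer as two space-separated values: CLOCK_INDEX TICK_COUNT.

Answer: 2 9

Derivation:
clock 0: start=9, rate=1.1, needs 24-9 = 15; ticks = ceil(15/1.1) = ceil(13.6364) = 14; reading at tick 14 = 9 + 1.1*14 = 24.4000
clock 1: start=5, rate=1.2, needs 24-5 = 19; ticks = ceil(19/1.2) = ceil(15.8333) = 16; reading at tick 16 = 5 + 1.2*16 = 24.2000
clock 2: start=7, rate=2.0, needs 24-7 = 17; ticks = ceil(17/2.0) = ceil(8.5000) = 9; reading at tick 9 = 7 + 2.0*9 = 25.0000
clock 3: start=11, rate=1.1, needs 24-11 = 13; ticks = ceil(13/1.1) = ceil(11.8182) = 12; reading at tick 12 = 11 + 1.1*12 = 24.2000
Minimum tick count = 9; winners = [2]; smallest index = 2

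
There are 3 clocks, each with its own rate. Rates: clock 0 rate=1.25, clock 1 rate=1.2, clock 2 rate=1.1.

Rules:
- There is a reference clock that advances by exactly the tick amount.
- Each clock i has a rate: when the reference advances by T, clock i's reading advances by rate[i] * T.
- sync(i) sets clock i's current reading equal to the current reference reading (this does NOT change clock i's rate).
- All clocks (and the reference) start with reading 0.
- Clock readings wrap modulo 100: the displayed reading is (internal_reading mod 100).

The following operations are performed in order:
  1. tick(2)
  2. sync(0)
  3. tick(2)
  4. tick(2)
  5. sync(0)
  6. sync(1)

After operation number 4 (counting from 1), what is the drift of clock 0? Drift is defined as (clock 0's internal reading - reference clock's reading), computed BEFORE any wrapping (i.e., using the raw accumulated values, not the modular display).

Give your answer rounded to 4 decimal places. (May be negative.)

After op 1 tick(2): ref=2.0000 raw=[2.5000 2.4000 2.2000]
After op 2 sync(0): ref=2.0000 raw=[2.0000 2.4000 2.2000]
After op 3 tick(2): ref=4.0000 raw=[4.5000 4.8000 4.4000]
After op 4 tick(2): ref=6.0000 raw=[7.0000 7.2000 6.6000]
Drift of clock 0 after op 4: 7.0000 - 6.0000 = 1.0000

Answer: 1.0000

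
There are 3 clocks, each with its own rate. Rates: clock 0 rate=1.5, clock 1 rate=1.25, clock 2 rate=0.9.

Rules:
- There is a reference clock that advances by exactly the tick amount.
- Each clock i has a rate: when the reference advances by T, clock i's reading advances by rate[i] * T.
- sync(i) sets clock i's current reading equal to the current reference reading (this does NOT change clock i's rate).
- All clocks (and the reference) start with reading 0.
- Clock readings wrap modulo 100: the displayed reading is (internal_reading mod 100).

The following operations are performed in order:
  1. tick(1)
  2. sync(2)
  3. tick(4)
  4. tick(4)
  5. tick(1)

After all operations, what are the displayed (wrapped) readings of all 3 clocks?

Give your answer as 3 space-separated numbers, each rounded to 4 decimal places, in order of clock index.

After op 1 tick(1): ref=1.0000 raw=[1.5000 1.2500 0.9000]
After op 2 sync(2): ref=1.0000 raw=[1.5000 1.2500 1.0000]
After op 3 tick(4): ref=5.0000 raw=[7.5000 6.2500 4.6000]
After op 4 tick(4): ref=9.0000 raw=[13.5000 11.2500 8.2000]
After op 5 tick(1): ref=10.0000 raw=[15.0000 12.5000 9.1000]
Wrap final raw readings (mod 100): 15.0000 mod 100 = 15.0000; 12.5000 mod 100 = 12.5000; 9.1000 mod 100 = 9.1000

Answer: 15.0000 12.5000 9.1000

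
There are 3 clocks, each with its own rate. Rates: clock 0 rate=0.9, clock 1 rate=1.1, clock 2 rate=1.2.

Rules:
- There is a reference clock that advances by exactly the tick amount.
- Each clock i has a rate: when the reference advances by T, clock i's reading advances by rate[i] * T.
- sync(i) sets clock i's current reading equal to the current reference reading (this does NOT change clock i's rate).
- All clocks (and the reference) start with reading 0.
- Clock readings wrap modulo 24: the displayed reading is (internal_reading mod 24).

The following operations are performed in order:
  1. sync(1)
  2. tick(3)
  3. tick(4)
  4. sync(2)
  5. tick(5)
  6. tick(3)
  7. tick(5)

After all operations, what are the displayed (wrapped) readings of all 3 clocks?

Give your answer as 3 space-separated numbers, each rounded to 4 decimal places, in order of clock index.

After op 1 sync(1): ref=0.0000 raw=[0.0000 0.0000 0.0000]
After op 2 tick(3): ref=3.0000 raw=[2.7000 3.3000 3.6000]
After op 3 tick(4): ref=7.0000 raw=[6.3000 7.7000 8.4000]
After op 4 sync(2): ref=7.0000 raw=[6.3000 7.7000 7.0000]
After op 5 tick(5): ref=12.0000 raw=[10.8000 13.2000 13.0000]
After op 6 tick(3): ref=15.0000 raw=[13.5000 16.5000 16.6000]
After op 7 tick(5): ref=20.0000 raw=[18.0000 22.0000 22.6000]
Wrap final raw readings (mod 24): 18.0000 mod 24 = 18.0000; 22.0000 mod 24 = 22.0000; 22.6000 mod 24 = 22.6000

Answer: 18.0000 22.0000 22.6000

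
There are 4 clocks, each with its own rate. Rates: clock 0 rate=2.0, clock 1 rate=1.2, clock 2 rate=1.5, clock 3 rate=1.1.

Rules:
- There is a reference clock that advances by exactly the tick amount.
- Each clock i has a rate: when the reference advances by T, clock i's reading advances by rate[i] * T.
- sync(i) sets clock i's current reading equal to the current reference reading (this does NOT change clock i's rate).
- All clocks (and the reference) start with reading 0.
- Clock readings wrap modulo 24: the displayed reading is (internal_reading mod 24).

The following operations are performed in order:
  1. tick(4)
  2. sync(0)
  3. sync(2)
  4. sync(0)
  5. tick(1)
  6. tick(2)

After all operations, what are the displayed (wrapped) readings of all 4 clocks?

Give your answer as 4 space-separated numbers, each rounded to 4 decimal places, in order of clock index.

After op 1 tick(4): ref=4.0000 raw=[8.0000 4.8000 6.0000 4.4000]
After op 2 sync(0): ref=4.0000 raw=[4.0000 4.8000 6.0000 4.4000]
After op 3 sync(2): ref=4.0000 raw=[4.0000 4.8000 4.0000 4.4000]
After op 4 sync(0): ref=4.0000 raw=[4.0000 4.8000 4.0000 4.4000]
After op 5 tick(1): ref=5.0000 raw=[6.0000 6.0000 5.5000 5.5000]
After op 6 tick(2): ref=7.0000 raw=[10.0000 8.4000 8.5000 7.7000]
Wrap final raw readings (mod 24): 10.0000 mod 24 = 10.0000; 8.4000 mod 24 = 8.4000; 8.5000 mod 24 = 8.5000; 7.7000 mod 24 = 7.7000

Answer: 10.0000 8.4000 8.5000 7.7000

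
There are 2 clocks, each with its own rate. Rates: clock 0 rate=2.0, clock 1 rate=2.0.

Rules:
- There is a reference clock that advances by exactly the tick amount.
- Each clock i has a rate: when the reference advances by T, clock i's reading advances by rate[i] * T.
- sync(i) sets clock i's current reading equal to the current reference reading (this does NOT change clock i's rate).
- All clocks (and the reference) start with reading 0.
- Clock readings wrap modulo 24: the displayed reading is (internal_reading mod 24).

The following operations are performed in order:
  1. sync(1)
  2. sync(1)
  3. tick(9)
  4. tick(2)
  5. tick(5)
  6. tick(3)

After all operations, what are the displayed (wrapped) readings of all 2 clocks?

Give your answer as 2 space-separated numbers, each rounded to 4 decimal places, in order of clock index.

Answer: 14.0000 14.0000

Derivation:
After op 1 sync(1): ref=0.0000 raw=[0.0000 0.0000]
After op 2 sync(1): ref=0.0000 raw=[0.0000 0.0000]
After op 3 tick(9): ref=9.0000 raw=[18.0000 18.0000]
After op 4 tick(2): ref=11.0000 raw=[22.0000 22.0000]
After op 5 tick(5): ref=16.0000 raw=[32.0000 32.0000]
After op 6 tick(3): ref=19.0000 raw=[38.0000 38.0000]
Wrap final raw readings (mod 24): 38.0000 mod 24 = 14.0000; 38.0000 mod 24 = 14.0000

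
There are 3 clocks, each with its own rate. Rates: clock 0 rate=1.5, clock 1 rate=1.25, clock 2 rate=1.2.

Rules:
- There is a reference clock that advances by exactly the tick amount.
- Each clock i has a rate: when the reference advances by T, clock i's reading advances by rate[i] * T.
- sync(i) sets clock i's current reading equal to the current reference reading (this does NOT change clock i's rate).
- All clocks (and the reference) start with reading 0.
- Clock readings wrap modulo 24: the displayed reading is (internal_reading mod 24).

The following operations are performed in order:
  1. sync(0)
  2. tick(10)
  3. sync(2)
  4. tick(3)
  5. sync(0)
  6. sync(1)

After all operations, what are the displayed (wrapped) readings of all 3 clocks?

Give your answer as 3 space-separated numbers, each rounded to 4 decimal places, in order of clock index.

After op 1 sync(0): ref=0.0000 raw=[0.0000 0.0000 0.0000]
After op 2 tick(10): ref=10.0000 raw=[15.0000 12.5000 12.0000]
After op 3 sync(2): ref=10.0000 raw=[15.0000 12.5000 10.0000]
After op 4 tick(3): ref=13.0000 raw=[19.5000 16.2500 13.6000]
After op 5 sync(0): ref=13.0000 raw=[13.0000 16.2500 13.6000]
After op 6 sync(1): ref=13.0000 raw=[13.0000 13.0000 13.6000]
Wrap final raw readings (mod 24): 13.0000 mod 24 = 13.0000; 13.0000 mod 24 = 13.0000; 13.6000 mod 24 = 13.6000

Answer: 13.0000 13.0000 13.6000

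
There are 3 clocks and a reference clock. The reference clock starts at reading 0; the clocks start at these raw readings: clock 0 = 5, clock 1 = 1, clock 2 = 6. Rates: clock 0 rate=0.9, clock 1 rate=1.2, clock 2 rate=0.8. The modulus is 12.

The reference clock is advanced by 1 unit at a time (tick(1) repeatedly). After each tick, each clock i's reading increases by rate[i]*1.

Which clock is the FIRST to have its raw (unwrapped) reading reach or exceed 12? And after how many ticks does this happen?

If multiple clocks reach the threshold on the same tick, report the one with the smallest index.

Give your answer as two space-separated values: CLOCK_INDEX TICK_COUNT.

Answer: 0 8

Derivation:
clock 0: start=5, rate=0.9, needs 12-5 = 7; ticks = ceil(7/0.9) = ceil(7.7778) = 8; reading at tick 8 = 5 + 0.9*8 = 12.2000
clock 1: start=1, rate=1.2, needs 12-1 = 11; ticks = ceil(11/1.2) = ceil(9.1667) = 10; reading at tick 10 = 1 + 1.2*10 = 13.0000
clock 2: start=6, rate=0.8, needs 12-6 = 6; ticks = ceil(6/0.8) = ceil(7.5000) = 8; reading at tick 8 = 6 + 0.8*8 = 12.4000
Minimum tick count = 8; winners = [0, 2]; smallest index = 0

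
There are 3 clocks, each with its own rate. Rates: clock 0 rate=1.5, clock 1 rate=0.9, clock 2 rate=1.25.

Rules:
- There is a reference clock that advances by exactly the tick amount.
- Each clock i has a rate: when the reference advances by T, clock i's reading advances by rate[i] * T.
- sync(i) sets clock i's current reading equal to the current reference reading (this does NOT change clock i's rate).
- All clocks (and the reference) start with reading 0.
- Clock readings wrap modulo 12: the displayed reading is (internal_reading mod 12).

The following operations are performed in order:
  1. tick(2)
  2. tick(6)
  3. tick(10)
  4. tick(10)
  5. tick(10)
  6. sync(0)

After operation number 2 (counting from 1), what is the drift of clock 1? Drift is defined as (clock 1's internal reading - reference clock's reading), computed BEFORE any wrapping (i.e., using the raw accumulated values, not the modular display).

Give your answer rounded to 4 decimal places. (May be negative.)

After op 1 tick(2): ref=2.0000 raw=[3.0000 1.8000 2.5000]
After op 2 tick(6): ref=8.0000 raw=[12.0000 7.2000 10.0000]
Drift of clock 1 after op 2: 7.2000 - 8.0000 = -0.8000

Answer: -0.8000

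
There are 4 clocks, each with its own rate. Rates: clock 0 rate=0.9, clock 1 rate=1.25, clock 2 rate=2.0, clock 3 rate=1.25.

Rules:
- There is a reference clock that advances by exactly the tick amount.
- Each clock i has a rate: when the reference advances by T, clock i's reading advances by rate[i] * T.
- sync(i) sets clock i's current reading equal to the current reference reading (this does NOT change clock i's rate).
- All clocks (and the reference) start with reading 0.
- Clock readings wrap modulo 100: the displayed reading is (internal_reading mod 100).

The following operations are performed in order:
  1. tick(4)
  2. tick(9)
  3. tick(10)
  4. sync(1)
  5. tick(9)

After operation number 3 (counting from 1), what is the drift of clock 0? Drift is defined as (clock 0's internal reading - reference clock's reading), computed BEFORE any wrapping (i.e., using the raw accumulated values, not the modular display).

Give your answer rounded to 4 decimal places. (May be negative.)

Answer: -2.3000

Derivation:
After op 1 tick(4): ref=4.0000 raw=[3.6000 5.0000 8.0000 5.0000]
After op 2 tick(9): ref=13.0000 raw=[11.7000 16.2500 26.0000 16.2500]
After op 3 tick(10): ref=23.0000 raw=[20.7000 28.7500 46.0000 28.7500]
Drift of clock 0 after op 3: 20.7000 - 23.0000 = -2.3000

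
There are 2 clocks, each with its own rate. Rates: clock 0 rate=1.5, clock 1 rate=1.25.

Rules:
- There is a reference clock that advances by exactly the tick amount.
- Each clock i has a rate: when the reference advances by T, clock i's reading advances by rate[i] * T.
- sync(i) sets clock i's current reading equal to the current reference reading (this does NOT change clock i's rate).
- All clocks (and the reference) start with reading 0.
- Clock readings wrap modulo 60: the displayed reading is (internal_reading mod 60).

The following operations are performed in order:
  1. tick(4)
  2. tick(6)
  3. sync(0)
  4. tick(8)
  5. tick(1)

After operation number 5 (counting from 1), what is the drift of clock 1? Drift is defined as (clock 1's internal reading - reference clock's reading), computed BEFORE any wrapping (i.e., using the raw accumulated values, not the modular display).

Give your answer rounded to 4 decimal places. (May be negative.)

After op 1 tick(4): ref=4.0000 raw=[6.0000 5.0000]
After op 2 tick(6): ref=10.0000 raw=[15.0000 12.5000]
After op 3 sync(0): ref=10.0000 raw=[10.0000 12.5000]
After op 4 tick(8): ref=18.0000 raw=[22.0000 22.5000]
After op 5 tick(1): ref=19.0000 raw=[23.5000 23.7500]
Drift of clock 1 after op 5: 23.7500 - 19.0000 = 4.7500

Answer: 4.7500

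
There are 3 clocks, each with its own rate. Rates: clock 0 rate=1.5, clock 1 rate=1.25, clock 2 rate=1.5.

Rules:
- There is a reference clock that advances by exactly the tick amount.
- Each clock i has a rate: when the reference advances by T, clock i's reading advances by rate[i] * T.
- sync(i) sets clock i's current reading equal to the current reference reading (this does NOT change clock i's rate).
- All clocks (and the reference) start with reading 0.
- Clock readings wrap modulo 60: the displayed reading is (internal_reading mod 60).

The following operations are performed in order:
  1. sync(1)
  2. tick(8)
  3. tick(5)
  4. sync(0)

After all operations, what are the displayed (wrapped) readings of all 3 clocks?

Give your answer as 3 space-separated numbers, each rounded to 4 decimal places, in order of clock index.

Answer: 13.0000 16.2500 19.5000

Derivation:
After op 1 sync(1): ref=0.0000 raw=[0.0000 0.0000 0.0000]
After op 2 tick(8): ref=8.0000 raw=[12.0000 10.0000 12.0000]
After op 3 tick(5): ref=13.0000 raw=[19.5000 16.2500 19.5000]
After op 4 sync(0): ref=13.0000 raw=[13.0000 16.2500 19.5000]
Wrap final raw readings (mod 60): 13.0000 mod 60 = 13.0000; 16.2500 mod 60 = 16.2500; 19.5000 mod 60 = 19.5000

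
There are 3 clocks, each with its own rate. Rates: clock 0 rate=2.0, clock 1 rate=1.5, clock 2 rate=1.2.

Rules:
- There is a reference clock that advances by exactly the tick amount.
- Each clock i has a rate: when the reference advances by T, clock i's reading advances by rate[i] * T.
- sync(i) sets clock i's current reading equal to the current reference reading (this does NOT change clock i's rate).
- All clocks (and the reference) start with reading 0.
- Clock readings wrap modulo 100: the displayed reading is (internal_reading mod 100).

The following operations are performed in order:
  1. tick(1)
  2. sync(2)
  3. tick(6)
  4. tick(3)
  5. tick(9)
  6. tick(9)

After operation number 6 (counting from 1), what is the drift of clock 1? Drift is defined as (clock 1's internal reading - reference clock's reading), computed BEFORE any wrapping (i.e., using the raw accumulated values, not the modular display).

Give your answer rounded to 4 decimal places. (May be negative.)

Answer: 14.0000

Derivation:
After op 1 tick(1): ref=1.0000 raw=[2.0000 1.5000 1.2000]
After op 2 sync(2): ref=1.0000 raw=[2.0000 1.5000 1.0000]
After op 3 tick(6): ref=7.0000 raw=[14.0000 10.5000 8.2000]
After op 4 tick(3): ref=10.0000 raw=[20.0000 15.0000 11.8000]
After op 5 tick(9): ref=19.0000 raw=[38.0000 28.5000 22.6000]
After op 6 tick(9): ref=28.0000 raw=[56.0000 42.0000 33.4000]
Drift of clock 1 after op 6: 42.0000 - 28.0000 = 14.0000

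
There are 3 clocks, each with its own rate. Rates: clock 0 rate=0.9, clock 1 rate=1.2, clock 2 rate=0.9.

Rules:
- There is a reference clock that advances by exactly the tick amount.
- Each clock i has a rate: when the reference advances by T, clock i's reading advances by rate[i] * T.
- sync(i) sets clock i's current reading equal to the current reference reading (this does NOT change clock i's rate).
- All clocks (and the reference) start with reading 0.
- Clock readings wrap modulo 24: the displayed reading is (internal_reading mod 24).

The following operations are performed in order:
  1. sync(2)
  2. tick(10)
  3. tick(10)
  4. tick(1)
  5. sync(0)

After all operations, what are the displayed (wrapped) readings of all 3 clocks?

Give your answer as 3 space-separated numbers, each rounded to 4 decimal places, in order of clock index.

After op 1 sync(2): ref=0.0000 raw=[0.0000 0.0000 0.0000]
After op 2 tick(10): ref=10.0000 raw=[9.0000 12.0000 9.0000]
After op 3 tick(10): ref=20.0000 raw=[18.0000 24.0000 18.0000]
After op 4 tick(1): ref=21.0000 raw=[18.9000 25.2000 18.9000]
After op 5 sync(0): ref=21.0000 raw=[21.0000 25.2000 18.9000]
Wrap final raw readings (mod 24): 21.0000 mod 24 = 21.0000; 25.2000 mod 24 = 1.2000; 18.9000 mod 24 = 18.9000

Answer: 21.0000 1.2000 18.9000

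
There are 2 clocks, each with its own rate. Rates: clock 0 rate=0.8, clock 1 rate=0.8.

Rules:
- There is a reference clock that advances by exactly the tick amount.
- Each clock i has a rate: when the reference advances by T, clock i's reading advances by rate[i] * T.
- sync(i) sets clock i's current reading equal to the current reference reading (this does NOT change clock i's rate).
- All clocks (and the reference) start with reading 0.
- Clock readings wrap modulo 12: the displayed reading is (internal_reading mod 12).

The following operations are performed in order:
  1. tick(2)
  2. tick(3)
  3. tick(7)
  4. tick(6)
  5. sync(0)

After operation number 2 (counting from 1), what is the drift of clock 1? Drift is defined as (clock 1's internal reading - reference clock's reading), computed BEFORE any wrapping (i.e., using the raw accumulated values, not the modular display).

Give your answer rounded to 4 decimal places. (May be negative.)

Answer: -1.0000

Derivation:
After op 1 tick(2): ref=2.0000 raw=[1.6000 1.6000]
After op 2 tick(3): ref=5.0000 raw=[4.0000 4.0000]
Drift of clock 1 after op 2: 4.0000 - 5.0000 = -1.0000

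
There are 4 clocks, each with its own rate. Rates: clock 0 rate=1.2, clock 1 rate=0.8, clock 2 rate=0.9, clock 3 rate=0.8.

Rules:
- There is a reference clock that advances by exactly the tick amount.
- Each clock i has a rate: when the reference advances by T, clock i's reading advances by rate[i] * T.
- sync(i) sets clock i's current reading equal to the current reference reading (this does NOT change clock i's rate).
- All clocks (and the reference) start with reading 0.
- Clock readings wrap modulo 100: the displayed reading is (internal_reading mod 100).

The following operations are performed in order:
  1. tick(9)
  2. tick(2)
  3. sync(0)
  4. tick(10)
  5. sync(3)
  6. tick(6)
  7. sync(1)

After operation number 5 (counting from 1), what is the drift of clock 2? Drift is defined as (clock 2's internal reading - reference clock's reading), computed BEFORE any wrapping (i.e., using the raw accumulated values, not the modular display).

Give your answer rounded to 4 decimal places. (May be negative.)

Answer: -2.1000

Derivation:
After op 1 tick(9): ref=9.0000 raw=[10.8000 7.2000 8.1000 7.2000]
After op 2 tick(2): ref=11.0000 raw=[13.2000 8.8000 9.9000 8.8000]
After op 3 sync(0): ref=11.0000 raw=[11.0000 8.8000 9.9000 8.8000]
After op 4 tick(10): ref=21.0000 raw=[23.0000 16.8000 18.9000 16.8000]
After op 5 sync(3): ref=21.0000 raw=[23.0000 16.8000 18.9000 21.0000]
Drift of clock 2 after op 5: 18.9000 - 21.0000 = -2.1000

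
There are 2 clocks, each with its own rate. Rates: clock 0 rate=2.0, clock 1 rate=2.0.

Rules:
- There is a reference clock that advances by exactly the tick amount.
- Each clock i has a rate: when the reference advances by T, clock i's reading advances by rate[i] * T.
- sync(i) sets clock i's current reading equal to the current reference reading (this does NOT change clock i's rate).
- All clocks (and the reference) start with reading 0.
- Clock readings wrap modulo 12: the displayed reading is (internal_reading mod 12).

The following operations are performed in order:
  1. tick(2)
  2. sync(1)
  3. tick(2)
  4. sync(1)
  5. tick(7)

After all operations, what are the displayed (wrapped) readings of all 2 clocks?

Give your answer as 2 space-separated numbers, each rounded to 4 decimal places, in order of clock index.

Answer: 10.0000 6.0000

Derivation:
After op 1 tick(2): ref=2.0000 raw=[4.0000 4.0000]
After op 2 sync(1): ref=2.0000 raw=[4.0000 2.0000]
After op 3 tick(2): ref=4.0000 raw=[8.0000 6.0000]
After op 4 sync(1): ref=4.0000 raw=[8.0000 4.0000]
After op 5 tick(7): ref=11.0000 raw=[22.0000 18.0000]
Wrap final raw readings (mod 12): 22.0000 mod 12 = 10.0000; 18.0000 mod 12 = 6.0000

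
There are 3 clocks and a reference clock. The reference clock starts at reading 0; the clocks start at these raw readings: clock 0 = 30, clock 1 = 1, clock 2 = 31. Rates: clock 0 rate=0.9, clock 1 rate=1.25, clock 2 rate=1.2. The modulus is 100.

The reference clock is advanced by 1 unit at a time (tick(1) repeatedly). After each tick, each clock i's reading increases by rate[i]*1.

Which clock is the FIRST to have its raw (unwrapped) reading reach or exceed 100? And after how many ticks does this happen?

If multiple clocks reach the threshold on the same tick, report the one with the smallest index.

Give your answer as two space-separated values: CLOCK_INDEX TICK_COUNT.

Answer: 2 58

Derivation:
clock 0: start=30, rate=0.9, needs 100-30 = 70; ticks = ceil(70/0.9) = ceil(77.7778) = 78; reading at tick 78 = 30 + 0.9*78 = 100.2000
clock 1: start=1, rate=1.25, needs 100-1 = 99; ticks = ceil(99/1.25) = ceil(79.2000) = 80; reading at tick 80 = 1 + 1.25*80 = 101.0000
clock 2: start=31, rate=1.2, needs 100-31 = 69; ticks = ceil(69/1.2) = ceil(57.5000) = 58; reading at tick 58 = 31 + 1.2*58 = 100.6000
Minimum tick count = 58; winners = [2]; smallest index = 2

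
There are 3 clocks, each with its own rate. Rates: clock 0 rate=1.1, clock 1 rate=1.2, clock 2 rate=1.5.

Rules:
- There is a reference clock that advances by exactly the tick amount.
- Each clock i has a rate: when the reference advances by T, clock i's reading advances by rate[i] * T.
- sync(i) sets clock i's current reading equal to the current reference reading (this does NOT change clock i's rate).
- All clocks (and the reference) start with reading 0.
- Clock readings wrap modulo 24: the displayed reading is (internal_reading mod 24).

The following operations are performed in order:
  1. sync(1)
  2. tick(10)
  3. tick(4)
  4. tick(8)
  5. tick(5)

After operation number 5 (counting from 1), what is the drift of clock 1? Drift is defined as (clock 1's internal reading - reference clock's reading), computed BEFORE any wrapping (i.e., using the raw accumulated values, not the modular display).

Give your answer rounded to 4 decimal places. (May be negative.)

After op 1 sync(1): ref=0.0000 raw=[0.0000 0.0000 0.0000]
After op 2 tick(10): ref=10.0000 raw=[11.0000 12.0000 15.0000]
After op 3 tick(4): ref=14.0000 raw=[15.4000 16.8000 21.0000]
After op 4 tick(8): ref=22.0000 raw=[24.2000 26.4000 33.0000]
After op 5 tick(5): ref=27.0000 raw=[29.7000 32.4000 40.5000]
Drift of clock 1 after op 5: 32.4000 - 27.0000 = 5.4000

Answer: 5.4000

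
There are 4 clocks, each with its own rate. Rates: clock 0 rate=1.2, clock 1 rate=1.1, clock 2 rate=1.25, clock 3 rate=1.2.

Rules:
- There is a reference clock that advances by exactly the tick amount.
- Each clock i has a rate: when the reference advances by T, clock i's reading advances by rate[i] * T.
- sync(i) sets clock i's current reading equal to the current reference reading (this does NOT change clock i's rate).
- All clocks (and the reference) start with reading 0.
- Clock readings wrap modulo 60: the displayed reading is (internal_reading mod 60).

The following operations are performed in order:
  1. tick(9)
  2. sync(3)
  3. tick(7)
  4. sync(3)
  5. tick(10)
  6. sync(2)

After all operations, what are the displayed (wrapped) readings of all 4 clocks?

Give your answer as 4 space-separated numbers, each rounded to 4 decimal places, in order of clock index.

After op 1 tick(9): ref=9.0000 raw=[10.8000 9.9000 11.2500 10.8000]
After op 2 sync(3): ref=9.0000 raw=[10.8000 9.9000 11.2500 9.0000]
After op 3 tick(7): ref=16.0000 raw=[19.2000 17.6000 20.0000 17.4000]
After op 4 sync(3): ref=16.0000 raw=[19.2000 17.6000 20.0000 16.0000]
After op 5 tick(10): ref=26.0000 raw=[31.2000 28.6000 32.5000 28.0000]
After op 6 sync(2): ref=26.0000 raw=[31.2000 28.6000 26.0000 28.0000]
Wrap final raw readings (mod 60): 31.2000 mod 60 = 31.2000; 28.6000 mod 60 = 28.6000; 26.0000 mod 60 = 26.0000; 28.0000 mod 60 = 28.0000

Answer: 31.2000 28.6000 26.0000 28.0000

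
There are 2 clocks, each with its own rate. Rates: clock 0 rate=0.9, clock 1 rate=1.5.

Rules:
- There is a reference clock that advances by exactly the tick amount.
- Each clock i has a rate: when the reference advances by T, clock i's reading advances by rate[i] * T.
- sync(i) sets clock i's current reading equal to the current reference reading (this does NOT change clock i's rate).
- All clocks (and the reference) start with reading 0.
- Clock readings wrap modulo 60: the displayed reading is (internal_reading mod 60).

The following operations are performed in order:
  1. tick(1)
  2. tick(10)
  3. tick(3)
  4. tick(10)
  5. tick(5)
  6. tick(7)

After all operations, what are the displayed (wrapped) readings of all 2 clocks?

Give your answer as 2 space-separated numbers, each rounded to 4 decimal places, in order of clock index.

After op 1 tick(1): ref=1.0000 raw=[0.9000 1.5000]
After op 2 tick(10): ref=11.0000 raw=[9.9000 16.5000]
After op 3 tick(3): ref=14.0000 raw=[12.6000 21.0000]
After op 4 tick(10): ref=24.0000 raw=[21.6000 36.0000]
After op 5 tick(5): ref=29.0000 raw=[26.1000 43.5000]
After op 6 tick(7): ref=36.0000 raw=[32.4000 54.0000]
Wrap final raw readings (mod 60): 32.4000 mod 60 = 32.4000; 54.0000 mod 60 = 54.0000

Answer: 32.4000 54.0000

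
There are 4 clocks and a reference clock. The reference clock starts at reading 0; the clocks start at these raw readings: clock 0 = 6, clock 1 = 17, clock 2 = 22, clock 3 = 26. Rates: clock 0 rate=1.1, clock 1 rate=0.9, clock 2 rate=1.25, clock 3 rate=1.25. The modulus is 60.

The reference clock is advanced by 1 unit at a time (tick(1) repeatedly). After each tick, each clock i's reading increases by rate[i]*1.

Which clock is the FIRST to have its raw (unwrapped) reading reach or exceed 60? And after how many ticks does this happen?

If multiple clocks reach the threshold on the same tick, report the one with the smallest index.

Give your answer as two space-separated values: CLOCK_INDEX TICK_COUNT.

clock 0: start=6, rate=1.1, needs 60-6 = 54; ticks = ceil(54/1.1) = ceil(49.0909) = 50; reading at tick 50 = 6 + 1.1*50 = 61.0000
clock 1: start=17, rate=0.9, needs 60-17 = 43; ticks = ceil(43/0.9) = ceil(47.7778) = 48; reading at tick 48 = 17 + 0.9*48 = 60.2000
clock 2: start=22, rate=1.25, needs 60-22 = 38; ticks = ceil(38/1.25) = ceil(30.4000) = 31; reading at tick 31 = 22 + 1.25*31 = 60.7500
clock 3: start=26, rate=1.25, needs 60-26 = 34; ticks = ceil(34/1.25) = ceil(27.2000) = 28; reading at tick 28 = 26 + 1.25*28 = 61.0000
Minimum tick count = 28; winners = [3]; smallest index = 3

Answer: 3 28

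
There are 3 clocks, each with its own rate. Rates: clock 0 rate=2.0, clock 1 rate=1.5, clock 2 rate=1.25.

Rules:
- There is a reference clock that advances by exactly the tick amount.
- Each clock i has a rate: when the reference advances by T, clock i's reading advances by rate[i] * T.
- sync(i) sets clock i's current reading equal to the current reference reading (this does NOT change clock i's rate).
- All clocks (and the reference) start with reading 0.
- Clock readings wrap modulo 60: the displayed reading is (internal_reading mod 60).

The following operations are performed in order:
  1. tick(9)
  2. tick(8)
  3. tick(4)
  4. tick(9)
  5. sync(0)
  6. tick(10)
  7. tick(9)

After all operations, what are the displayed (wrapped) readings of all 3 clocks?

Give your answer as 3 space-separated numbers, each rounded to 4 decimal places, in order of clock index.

After op 1 tick(9): ref=9.0000 raw=[18.0000 13.5000 11.2500]
After op 2 tick(8): ref=17.0000 raw=[34.0000 25.5000 21.2500]
After op 3 tick(4): ref=21.0000 raw=[42.0000 31.5000 26.2500]
After op 4 tick(9): ref=30.0000 raw=[60.0000 45.0000 37.5000]
After op 5 sync(0): ref=30.0000 raw=[30.0000 45.0000 37.5000]
After op 6 tick(10): ref=40.0000 raw=[50.0000 60.0000 50.0000]
After op 7 tick(9): ref=49.0000 raw=[68.0000 73.5000 61.2500]
Wrap final raw readings (mod 60): 68.0000 mod 60 = 8.0000; 73.5000 mod 60 = 13.5000; 61.2500 mod 60 = 1.2500

Answer: 8.0000 13.5000 1.2500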